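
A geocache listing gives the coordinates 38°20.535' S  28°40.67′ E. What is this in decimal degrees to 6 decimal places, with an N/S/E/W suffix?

38.342250° S, 28.677833° E

Latitude: 20.535′ = 0.342250°; total 38.3422500
Longitude: 28 + 40.67/60 = 28.6778333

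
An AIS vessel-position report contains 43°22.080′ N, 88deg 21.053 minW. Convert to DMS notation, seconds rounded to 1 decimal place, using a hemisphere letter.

φ: fractional minutes 0.08000 × 60 = 4.800″
λ: 21.05300′ → 21′ and 0.05300 × 60 = 3.180″

43°22′4.8″ N, 88°21′3.2″ W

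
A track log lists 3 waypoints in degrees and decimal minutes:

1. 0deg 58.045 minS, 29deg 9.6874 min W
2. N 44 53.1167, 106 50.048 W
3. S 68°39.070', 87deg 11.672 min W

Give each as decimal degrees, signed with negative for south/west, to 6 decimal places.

Point 1:
  Lat: 58.045′ = 0.967417°; total 0.9674167
  hemisphere S, so the sign is −
  λ: 9.6874′ = 0.161457°; total 29.1614567
  W ⇒ negate
Point 2:
  Latitude: 53.1167′ = 0.885278°; total 44.8852783
  N → positive
  Longitude: 106 + 50.048/60 = 106.8341333
  W → negative
Point 3:
  Latitude: 39.07′ = 0.651167°; total 68.6511667
  hemisphere S, so the sign is −
  Longitude: 11.672′ = 0.194533°; total 87.1945333
  W ⇒ negate

1. -0.967417, -29.161457
2. 44.885278, -106.834133
3. -68.651167, -87.194533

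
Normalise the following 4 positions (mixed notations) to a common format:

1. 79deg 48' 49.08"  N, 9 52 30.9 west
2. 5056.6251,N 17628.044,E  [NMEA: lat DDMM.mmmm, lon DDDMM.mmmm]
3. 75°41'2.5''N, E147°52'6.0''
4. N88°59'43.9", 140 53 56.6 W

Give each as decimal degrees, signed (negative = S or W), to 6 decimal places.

1. 79.813633, -9.875250
2. 50.943752, 176.467400
3. 75.684028, 147.868333
4. 88.995528, -140.899056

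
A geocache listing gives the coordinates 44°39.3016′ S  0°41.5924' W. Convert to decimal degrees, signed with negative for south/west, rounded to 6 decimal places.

φ: 39.3016′ = 0.655027°; total 44.6550267
S → negative
λ: 0 + 41.5924/60 = 0.6932067
W ⇒ negate

-44.655027, -0.693207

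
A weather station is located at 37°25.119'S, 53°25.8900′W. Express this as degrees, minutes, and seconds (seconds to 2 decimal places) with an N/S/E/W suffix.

37°25′7.14″ S, 53°25′53.40″ W

φ: fractional minutes 0.11900 × 60 = 7.1400″
λ: 25.89000′ → 25′ and 0.89000 × 60 = 53.4000″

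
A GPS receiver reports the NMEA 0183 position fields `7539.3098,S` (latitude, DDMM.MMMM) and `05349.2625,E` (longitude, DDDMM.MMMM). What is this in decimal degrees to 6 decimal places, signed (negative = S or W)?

Latitude: split at 2 digits → 75° and 39.3098′; 75 + 39.3098/60 = 75.6551633
hemisphere S, so the sign is −
Lon: split at 3 digits → 053° and 49.2625′; 53 + 49.2625/60 = 53.8210417
E ⇒ keep positive

-75.655163, 53.821042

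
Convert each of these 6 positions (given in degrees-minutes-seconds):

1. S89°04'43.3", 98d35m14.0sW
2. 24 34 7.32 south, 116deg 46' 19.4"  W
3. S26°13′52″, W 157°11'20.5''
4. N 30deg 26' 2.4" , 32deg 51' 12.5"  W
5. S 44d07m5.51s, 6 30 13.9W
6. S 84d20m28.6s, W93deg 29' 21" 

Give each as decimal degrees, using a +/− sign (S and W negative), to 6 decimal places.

Point 1:
  Lat: 89° + 4/60 + 43.3/3600 = 89 + 0.066667 + 0.012028 = 89.0786944
  S ⇒ negate
  Longitude: 35′ + 14″ = 35.23333′; 98 + 35.23333/60 = 98.5872222
  hemisphere W, so the sign is −
Point 2:
  Latitude: 34′ + 7.32″ = 34.12200′; 24 + 34.12200/60 = 24.5687000
  S → negative
  Lon: 116° + 46/60 + 19.4/3600 = 116 + 0.766667 + 0.005389 = 116.7720556
  W → negative
Point 3:
  φ: 26 + 13/60 + 52/3600 = 26.2311111
  S ⇒ negate
  λ: 157° + 11/60 + 20.5/3600 = 157 + 0.183333 + 0.005694 = 157.1890278
  W ⇒ negate
Point 4:
  Latitude: 30 + 26/60 + 2.4/3600 = 30.4340000
  N → positive
  λ: 32° + 51/60 + 12.5/3600 = 32 + 0.850000 + 0.003472 = 32.8534722
  W ⇒ negate
Point 5:
  Lat: 44° + 7/60 + 5.51/3600 = 44 + 0.116667 + 0.001531 = 44.1181972
  hemisphere S, so the sign is −
  Lon: 6° + 30/60 + 13.9/3600 = 6 + 0.500000 + 0.003861 = 6.5038611
  W → negative
Point 6:
  Lat: 84° + 20/60 + 28.6/3600 = 84 + 0.333333 + 0.007944 = 84.3412778
  hemisphere S, so the sign is −
  Lon: 93 + 29/60 + 21/3600 = 93.4891667
  W → negative

1. -89.078694, -98.587222
2. -24.568700, -116.772056
3. -26.231111, -157.189028
4. 30.434000, -32.853472
5. -44.118197, -6.503861
6. -84.341278, -93.489167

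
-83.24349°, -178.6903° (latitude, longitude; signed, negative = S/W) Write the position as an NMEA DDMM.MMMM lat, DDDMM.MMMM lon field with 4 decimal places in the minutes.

Latitude is negative → S; |value| = 83.243490
φ: minutes = (83.243490 − 83) × 60 = 14.609400
Longitude is negative → W; |value| = 178.690300
λ: minutes = (178.690300 − 178) × 60 = 41.418000

8314.6094,S / 17841.4180,W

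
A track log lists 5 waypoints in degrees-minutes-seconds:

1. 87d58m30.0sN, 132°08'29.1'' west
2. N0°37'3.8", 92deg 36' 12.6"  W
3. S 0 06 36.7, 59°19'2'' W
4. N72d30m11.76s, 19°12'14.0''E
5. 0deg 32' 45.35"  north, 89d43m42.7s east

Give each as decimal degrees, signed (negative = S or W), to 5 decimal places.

Point 1:
  Latitude: 87° + 58/60 + 30/3600 = 87 + 0.966667 + 0.008333 = 87.975000
  N → positive
  Longitude: 132 + 8/60 + 29.1/3600 = 132.141417
  W → negative
Point 2:
  Latitude: 0 + 37/60 + 3.8/3600 = 0.617722
  N ⇒ keep positive
  λ: 92 + 36/60 + 12.6/3600 = 92.603500
  hemisphere W, so the sign is −
Point 3:
  Latitude: 6′ + 36.7″ = 6.61167′; 0 + 6.61167/60 = 0.110194
  S → negative
  Lon: 59 + 19/60 + 2/3600 = 59.317222
  W → negative
Point 4:
  Lat: 72 + 30/60 + 11.76/3600 = 72.503267
  N → positive
  Lon: 19 + 12/60 + 14/3600 = 19.203889
  E ⇒ keep positive
Point 5:
  Lat: 32′ + 45.35″ = 32.75583′; 0 + 32.75583/60 = 0.545931
  N → positive
  Longitude: 89 + 43/60 + 42.7/3600 = 89.728528
  E ⇒ keep positive

1. 87.97500, -132.14142
2. 0.61772, -92.60350
3. -0.11019, -59.31722
4. 72.50327, 19.20389
5. 0.54593, 89.72853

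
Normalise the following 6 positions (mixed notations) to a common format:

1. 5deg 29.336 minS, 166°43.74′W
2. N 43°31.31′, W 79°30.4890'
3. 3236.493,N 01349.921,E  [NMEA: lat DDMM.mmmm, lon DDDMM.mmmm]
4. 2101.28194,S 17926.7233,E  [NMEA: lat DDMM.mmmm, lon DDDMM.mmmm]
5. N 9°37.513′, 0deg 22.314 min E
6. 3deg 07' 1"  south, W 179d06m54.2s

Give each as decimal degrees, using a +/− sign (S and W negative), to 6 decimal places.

Point 1:
  φ: 29.336′ = 0.488933°; total 5.4889333
  S → negative
  Longitude: 43.74′ = 0.729000°; total 166.7290000
  W → negative
Point 2:
  Lat: 31.31′ = 0.521833°; total 43.5218333
  N → positive
  Longitude: 79 + 30.489/60 = 79.5081500
  hemisphere W, so the sign is −
Point 3:
  Latitude: degrees = first 2 digits = 32, minutes = 36.493; 32 + 36.493/60 = 32.6082167
  N → positive
  Longitude: degrees = first 3 digits = 13, minutes = 49.921; 13 + 49.921/60 = 13.8320167
  E → positive
Point 4:
  Latitude: degrees = first 2 digits = 21, minutes = 1.28194; 21 + 1.28194/60 = 21.0213657
  S ⇒ negate
  λ: split at 3 digits → 179° and 26.7233′; 179 + 26.7233/60 = 179.4453883
  E → positive
Point 5:
  Latitude: 37.513′ = 0.625217°; total 9.6252167
  N → positive
  λ: 0 + 22.314/60 = 0.3719000
  E ⇒ keep positive
Point 6:
  Latitude: 7′ + 1″ = 7.01667′; 3 + 7.01667/60 = 3.1169444
  hemisphere S, so the sign is −
  Lon: 6′ + 54.2″ = 6.90333′; 179 + 6.90333/60 = 179.1150556
  W ⇒ negate

1. -5.488933, -166.729000
2. 43.521833, -79.508150
3. 32.608217, 13.832017
4. -21.021366, 179.445388
5. 9.625217, 0.371900
6. -3.116944, -179.115056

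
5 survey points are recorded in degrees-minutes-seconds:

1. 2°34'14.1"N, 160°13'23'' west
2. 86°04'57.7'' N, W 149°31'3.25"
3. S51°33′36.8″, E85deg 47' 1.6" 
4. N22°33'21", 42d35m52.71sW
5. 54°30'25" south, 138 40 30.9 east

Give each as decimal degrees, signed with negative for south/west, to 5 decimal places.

Point 1:
  Lat: 2 + 34/60 + 14.1/3600 = 2.570583
  N → positive
  Longitude: 13′ + 23″ = 13.38333′; 160 + 13.38333/60 = 160.223056
  W → negative
Point 2:
  Latitude: 4′ + 57.7″ = 4.96167′; 86 + 4.96167/60 = 86.082694
  N ⇒ keep positive
  Longitude: 149° + 31/60 + 3.25/3600 = 149 + 0.516667 + 0.000903 = 149.517569
  hemisphere W, so the sign is −
Point 3:
  Latitude: 51 + 33/60 + 36.8/3600 = 51.560222
  S → negative
  Lon: 85° + 47/60 + 1.6/3600 = 85 + 0.783333 + 0.000444 = 85.783778
  E → positive
Point 4:
  Latitude: 33′ + 21″ = 33.35000′; 22 + 33.35000/60 = 22.555833
  N ⇒ keep positive
  Longitude: 42 + 35/60 + 52.71/3600 = 42.597975
  hemisphere W, so the sign is −
Point 5:
  φ: 54° + 30/60 + 25/3600 = 54 + 0.500000 + 0.006944 = 54.506944
  S → negative
  Lon: 138° + 40/60 + 30.9/3600 = 138 + 0.666667 + 0.008583 = 138.675250
  E → positive

1. 2.57058, -160.22306
2. 86.08269, -149.51757
3. -51.56022, 85.78378
4. 22.55583, -42.59798
5. -54.50694, 138.67525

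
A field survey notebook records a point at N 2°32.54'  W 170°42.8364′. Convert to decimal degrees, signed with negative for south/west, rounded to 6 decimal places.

Latitude: 32.54′ = 0.542333°; total 2.5423333
N → positive
Lon: 170 + 42.8364/60 = 170.7139400
hemisphere W, so the sign is −

2.542333, -170.713940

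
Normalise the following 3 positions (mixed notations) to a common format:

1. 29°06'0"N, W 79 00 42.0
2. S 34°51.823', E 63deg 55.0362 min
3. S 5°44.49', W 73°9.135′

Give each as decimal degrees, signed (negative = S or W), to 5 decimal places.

1. 29.10000, -79.01167
2. -34.86372, 63.91727
3. -5.74150, -73.15225

Point 1:
  Lat: 29 + 6/60 + 0/3600 = 29.100000
  N → positive
  Longitude: 79° + 0/60 + 42/3600 = 79 + 0.000000 + 0.011667 = 79.011667
  W → negative
Point 2:
  φ: 51.823′ = 0.863717°; total 34.863717
  S → negative
  Lon: 63 + 55.0362/60 = 63.917270
  E → positive
Point 3:
  Lat: 5 + 44.49/60 = 5.741500
  hemisphere S, so the sign is −
  Longitude: 9.135′ = 0.152250°; total 73.152250
  W → negative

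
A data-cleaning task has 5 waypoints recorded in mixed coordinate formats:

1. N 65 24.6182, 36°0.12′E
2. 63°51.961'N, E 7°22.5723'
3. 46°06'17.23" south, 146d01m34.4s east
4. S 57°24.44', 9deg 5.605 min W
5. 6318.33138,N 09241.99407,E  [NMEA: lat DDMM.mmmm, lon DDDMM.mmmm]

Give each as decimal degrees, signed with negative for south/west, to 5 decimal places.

1. 65.41030, 36.00200
2. 63.86602, 7.37621
3. -46.10479, 146.02622
4. -57.40733, -9.09342
5. 63.30552, 92.69990

Point 1:
  Latitude: 24.6182′ = 0.410303°; total 65.410303
  N → positive
  λ: 0.12′ = 0.002000°; total 36.002000
  E ⇒ keep positive
Point 2:
  Lat: 51.961′ = 0.866017°; total 63.866017
  N ⇒ keep positive
  Longitude: 7 + 22.5723/60 = 7.376205
  E ⇒ keep positive
Point 3:
  Latitude: 46 + 6/60 + 17.23/3600 = 46.104786
  hemisphere S, so the sign is −
  Longitude: 146 + 1/60 + 34.4/3600 = 146.026222
  E ⇒ keep positive
Point 4:
  Latitude: 24.44′ = 0.407333°; total 57.407333
  S ⇒ negate
  Longitude: 9 + 5.605/60 = 9.093417
  W ⇒ negate
Point 5:
  φ: degrees = first 2 digits = 63, minutes = 18.33138; 63 + 18.33138/60 = 63.305523
  N ⇒ keep positive
  Longitude: split at 3 digits → 092° and 41.99407′; 92 + 41.99407/60 = 92.699901
  E → positive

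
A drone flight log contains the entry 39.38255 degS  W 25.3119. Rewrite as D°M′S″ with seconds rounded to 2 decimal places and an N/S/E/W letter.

φ: 0.382550° → 22.95300′; 0.95300 × 60 = 57.1800″
λ: whole degrees 25; 18.71400′ → 18′ and 42.8400″

39°22′57.18″ S, 25°18′42.84″ W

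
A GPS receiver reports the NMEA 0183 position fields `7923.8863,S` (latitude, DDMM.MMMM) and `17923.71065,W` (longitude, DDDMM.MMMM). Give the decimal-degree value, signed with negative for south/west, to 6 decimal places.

-79.398105, -179.395178

Latitude: degrees = first 2 digits = 79, minutes = 23.8863; 79 + 23.8863/60 = 79.3981050
S → negative
Longitude: degrees = first 3 digits = 179, minutes = 23.71065; 179 + 23.71065/60 = 179.3951775
W → negative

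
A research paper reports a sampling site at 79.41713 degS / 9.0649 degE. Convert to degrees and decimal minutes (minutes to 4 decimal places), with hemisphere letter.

Latitude: minutes = (79.417130 − 79) × 60 = 25.027800
Lon: 9° + 0.064900 × 60 = 9° 3.894000′

79° 25.0278′ S, 9° 3.8940′ E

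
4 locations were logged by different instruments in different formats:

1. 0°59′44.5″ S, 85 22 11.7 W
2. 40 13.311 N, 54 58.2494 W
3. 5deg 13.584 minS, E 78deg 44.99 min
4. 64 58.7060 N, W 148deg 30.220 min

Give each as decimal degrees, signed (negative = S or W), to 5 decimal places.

Point 1:
  φ: 59′ + 44.5″ = 59.74167′; 0 + 59.74167/60 = 0.995694
  hemisphere S, so the sign is −
  Longitude: 22′ + 11.7″ = 22.19500′; 85 + 22.19500/60 = 85.369917
  W ⇒ negate
Point 2:
  Latitude: 13.311′ = 0.221850°; total 40.221850
  N → positive
  Longitude: 54 + 58.2494/60 = 54.970823
  hemisphere W, so the sign is −
Point 3:
  φ: 5 + 13.584/60 = 5.226400
  S → negative
  Lon: 44.99′ = 0.749833°; total 78.749833
  E → positive
Point 4:
  φ: 58.706′ = 0.978433°; total 64.978433
  N → positive
  Longitude: 30.22′ = 0.503667°; total 148.503667
  W → negative

1. -0.99569, -85.36992
2. 40.22185, -54.97082
3. -5.22640, 78.74983
4. 64.97843, -148.50367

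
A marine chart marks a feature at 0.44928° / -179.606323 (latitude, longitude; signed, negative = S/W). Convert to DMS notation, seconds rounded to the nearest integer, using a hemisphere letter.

Latitude: whole degrees 0; 26.95680′ → 26′ and 57.41″
Longitude is negative → W; |value| = 179.606323
Longitude: whole degrees 179; 36.37938′ → 36′ and 22.76″

0°26′57″ N, 179°36′23″ W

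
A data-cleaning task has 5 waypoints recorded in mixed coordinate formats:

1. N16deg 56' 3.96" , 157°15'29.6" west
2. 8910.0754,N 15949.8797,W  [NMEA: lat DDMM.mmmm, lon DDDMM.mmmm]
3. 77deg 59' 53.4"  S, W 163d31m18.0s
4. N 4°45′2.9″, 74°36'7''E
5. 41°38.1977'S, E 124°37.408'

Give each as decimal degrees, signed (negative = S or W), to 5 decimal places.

Point 1:
  Latitude: 56′ + 3.96″ = 56.06600′; 16 + 56.06600/60 = 16.934433
  N → positive
  Longitude: 157 + 15/60 + 29.6/3600 = 157.258222
  hemisphere W, so the sign is −
Point 2:
  φ: degrees = first 2 digits = 89, minutes = 10.0754; 89 + 10.0754/60 = 89.167923
  N ⇒ keep positive
  Lon: split at 3 digits → 159° and 49.8797′; 159 + 49.8797/60 = 159.831328
  W ⇒ negate
Point 3:
  Lat: 77° + 59/60 + 53.4/3600 = 77 + 0.983333 + 0.014833 = 77.998167
  S ⇒ negate
  Lon: 31′ + 18″ = 31.30000′; 163 + 31.30000/60 = 163.521667
  W ⇒ negate
Point 4:
  φ: 4° + 45/60 + 2.9/3600 = 4 + 0.750000 + 0.000806 = 4.750806
  N ⇒ keep positive
  Lon: 74° + 36/60 + 7/3600 = 74 + 0.600000 + 0.001944 = 74.601944
  E → positive
Point 5:
  Latitude: 41 + 38.1977/60 = 41.636628
  S → negative
  Lon: 124 + 37.408/60 = 124.623467
  E → positive

1. 16.93443, -157.25822
2. 89.16792, -159.83133
3. -77.99817, -163.52167
4. 4.75081, 74.60194
5. -41.63663, 124.62347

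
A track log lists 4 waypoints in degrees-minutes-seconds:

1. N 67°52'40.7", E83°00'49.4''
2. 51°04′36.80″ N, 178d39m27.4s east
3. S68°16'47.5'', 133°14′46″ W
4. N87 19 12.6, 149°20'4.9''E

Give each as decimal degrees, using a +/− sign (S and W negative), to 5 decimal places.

Point 1:
  Latitude: 67° + 52/60 + 40.7/3600 = 67 + 0.866667 + 0.011306 = 67.877972
  N ⇒ keep positive
  Lon: 0′ + 49.4″ = 0.82333′; 83 + 0.82333/60 = 83.013722
  E ⇒ keep positive
Point 2:
  φ: 51 + 4/60 + 36.8/3600 = 51.076889
  N ⇒ keep positive
  Longitude: 39′ + 27.4″ = 39.45667′; 178 + 39.45667/60 = 178.657611
  E → positive
Point 3:
  Lat: 68° + 16/60 + 47.5/3600 = 68 + 0.266667 + 0.013194 = 68.279861
  S → negative
  Lon: 14′ + 46″ = 14.76667′; 133 + 14.76667/60 = 133.246111
  hemisphere W, so the sign is −
Point 4:
  φ: 19′ + 12.6″ = 19.21000′; 87 + 19.21000/60 = 87.320167
  N → positive
  Lon: 149° + 20/60 + 4.9/3600 = 149 + 0.333333 + 0.001361 = 149.334694
  E ⇒ keep positive

1. 67.87797, 83.01372
2. 51.07689, 178.65761
3. -68.27986, -133.24611
4. 87.32017, 149.33469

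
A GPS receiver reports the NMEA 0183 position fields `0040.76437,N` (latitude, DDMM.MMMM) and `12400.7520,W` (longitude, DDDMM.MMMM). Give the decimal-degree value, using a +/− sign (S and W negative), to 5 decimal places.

0.67941, -124.01253

φ: split at 2 digits → 00° and 40.76437′; 0 + 40.76437/60 = 0.679406
N → positive
λ: split at 3 digits → 124° and 0.752′; 124 + 0.752/60 = 124.012533
W ⇒ negate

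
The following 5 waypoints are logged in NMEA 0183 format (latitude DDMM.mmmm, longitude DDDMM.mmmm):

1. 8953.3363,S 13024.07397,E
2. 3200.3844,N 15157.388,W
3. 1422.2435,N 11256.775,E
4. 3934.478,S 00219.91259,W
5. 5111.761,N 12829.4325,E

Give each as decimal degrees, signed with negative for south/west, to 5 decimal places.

1. -89.88894, 130.40123
2. 32.00641, -151.95647
3. 14.37073, 112.94625
4. -39.57463, -2.33188
5. 51.19602, 128.49054

Point 1:
  φ: split at 2 digits → 89° and 53.3363′; 89 + 53.3363/60 = 89.888938
  S ⇒ negate
  Lon: degrees = first 3 digits = 130, minutes = 24.07397; 130 + 24.07397/60 = 130.401233
  E ⇒ keep positive
Point 2:
  Latitude: degrees = first 2 digits = 32, minutes = 0.3844; 32 + 0.3844/60 = 32.006407
  N → positive
  Longitude: split at 3 digits → 151° and 57.388′; 151 + 57.388/60 = 151.956467
  W → negative
Point 3:
  Latitude: degrees = first 2 digits = 14, minutes = 22.2435; 14 + 22.2435/60 = 14.370725
  N ⇒ keep positive
  Longitude: degrees = first 3 digits = 112, minutes = 56.775; 112 + 56.775/60 = 112.946250
  E ⇒ keep positive
Point 4:
  Latitude: split at 2 digits → 39° and 34.478′; 39 + 34.478/60 = 39.574633
  S → negative
  Longitude: degrees = first 3 digits = 2, minutes = 19.91259; 2 + 19.91259/60 = 2.331877
  W ⇒ negate
Point 5:
  Lat: degrees = first 2 digits = 51, minutes = 11.761; 51 + 11.761/60 = 51.196017
  N ⇒ keep positive
  Longitude: split at 3 digits → 128° and 29.4325′; 128 + 29.4325/60 = 128.490542
  E ⇒ keep positive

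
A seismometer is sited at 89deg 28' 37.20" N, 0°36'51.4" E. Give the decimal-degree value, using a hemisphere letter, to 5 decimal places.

φ: 89° + 28/60 + 37.2/3600 = 89 + 0.466667 + 0.010333 = 89.477000
λ: 0° + 36/60 + 51.4/3600 = 0 + 0.600000 + 0.014278 = 0.614278

89.47700° N, 0.61428° E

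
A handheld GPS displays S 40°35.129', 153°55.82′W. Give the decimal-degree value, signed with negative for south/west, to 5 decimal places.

-40.58548, -153.93033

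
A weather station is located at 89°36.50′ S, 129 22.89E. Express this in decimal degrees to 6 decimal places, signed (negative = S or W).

-89.608333, 129.381500

Latitude: 89 + 36.5/60 = 89.6083333
S → negative
Lon: 129 + 22.89/60 = 129.3815000
E → positive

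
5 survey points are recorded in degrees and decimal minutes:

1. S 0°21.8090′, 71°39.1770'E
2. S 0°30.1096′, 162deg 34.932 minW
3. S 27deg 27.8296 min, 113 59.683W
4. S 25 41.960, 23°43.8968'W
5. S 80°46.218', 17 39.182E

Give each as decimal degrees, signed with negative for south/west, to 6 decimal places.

1. -0.363483, 71.652950
2. -0.501827, -162.582200
3. -27.463827, -113.994717
4. -25.699333, -23.731613
5. -80.770300, 17.653033

Point 1:
  Lat: 21.809′ = 0.363483°; total 0.3634833
  S ⇒ negate
  λ: 39.177′ = 0.652950°; total 71.6529500
  E ⇒ keep positive
Point 2:
  φ: 0 + 30.1096/60 = 0.5018267
  S → negative
  Longitude: 162 + 34.932/60 = 162.5822000
  W → negative
Point 3:
  φ: 27 + 27.8296/60 = 27.4638267
  hemisphere S, so the sign is −
  λ: 113 + 59.683/60 = 113.9947167
  W ⇒ negate
Point 4:
  Lat: 25 + 41.96/60 = 25.6993333
  hemisphere S, so the sign is −
  Longitude: 23 + 43.8968/60 = 23.7316133
  hemisphere W, so the sign is −
Point 5:
  φ: 46.218′ = 0.770300°; total 80.7703000
  S ⇒ negate
  λ: 17 + 39.182/60 = 17.6530333
  E → positive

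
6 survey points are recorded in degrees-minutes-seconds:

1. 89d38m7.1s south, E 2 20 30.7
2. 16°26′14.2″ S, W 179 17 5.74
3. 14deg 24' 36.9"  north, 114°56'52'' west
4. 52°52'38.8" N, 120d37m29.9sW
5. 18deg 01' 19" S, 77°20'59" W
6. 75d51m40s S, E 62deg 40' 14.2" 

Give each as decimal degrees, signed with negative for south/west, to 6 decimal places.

1. -89.635306, 2.341861
2. -16.437278, -179.284928
3. 14.410250, -114.947778
4. 52.877444, -120.624972
5. -18.021944, -77.349722
6. -75.861111, 62.670611

Point 1:
  φ: 89 + 38/60 + 7.1/3600 = 89.6353056
  hemisphere S, so the sign is −
  Lon: 20′ + 30.7″ = 20.51167′; 2 + 20.51167/60 = 2.3418611
  E ⇒ keep positive
Point 2:
  φ: 16° + 26/60 + 14.2/3600 = 16 + 0.433333 + 0.003944 = 16.4372778
  S ⇒ negate
  Longitude: 179° + 17/60 + 5.74/3600 = 179 + 0.283333 + 0.001594 = 179.2849278
  W ⇒ negate
Point 3:
  φ: 14 + 24/60 + 36.9/3600 = 14.4102500
  N ⇒ keep positive
  Lon: 56′ + 52″ = 56.86667′; 114 + 56.86667/60 = 114.9477778
  W ⇒ negate
Point 4:
  Lat: 52 + 52/60 + 38.8/3600 = 52.8774444
  N ⇒ keep positive
  λ: 37′ + 29.9″ = 37.49833′; 120 + 37.49833/60 = 120.6249722
  W → negative
Point 5:
  Latitude: 18° + 1/60 + 19/3600 = 18 + 0.016667 + 0.005278 = 18.0219444
  hemisphere S, so the sign is −
  Lon: 77 + 20/60 + 59/3600 = 77.3497222
  hemisphere W, so the sign is −
Point 6:
  Lat: 75 + 51/60 + 40/3600 = 75.8611111
  S ⇒ negate
  Lon: 62° + 40/60 + 14.2/3600 = 62 + 0.666667 + 0.003944 = 62.6706111
  E → positive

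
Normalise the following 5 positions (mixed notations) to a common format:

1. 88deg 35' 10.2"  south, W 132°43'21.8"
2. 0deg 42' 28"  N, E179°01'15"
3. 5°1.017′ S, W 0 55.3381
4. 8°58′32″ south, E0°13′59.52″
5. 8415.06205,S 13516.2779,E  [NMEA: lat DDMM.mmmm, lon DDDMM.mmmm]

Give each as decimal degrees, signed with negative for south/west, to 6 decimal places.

Point 1:
  Latitude: 88° + 35/60 + 10.2/3600 = 88 + 0.583333 + 0.002833 = 88.5861667
  hemisphere S, so the sign is −
  Longitude: 132 + 43/60 + 21.8/3600 = 132.7227222
  hemisphere W, so the sign is −
Point 2:
  Lat: 0 + 42/60 + 28/3600 = 0.7077778
  N → positive
  λ: 179° + 1/60 + 15/3600 = 179 + 0.016667 + 0.004167 = 179.0208333
  E → positive
Point 3:
  φ: 5 + 1.017/60 = 5.0169500
  hemisphere S, so the sign is −
  Longitude: 55.3381′ = 0.922302°; total 0.9223017
  W → negative
Point 4:
  φ: 58′ + 32″ = 58.53333′; 8 + 58.53333/60 = 8.9755556
  hemisphere S, so the sign is −
  Lon: 13′ + 59.52″ = 13.99200′; 0 + 13.99200/60 = 0.2332000
  E ⇒ keep positive
Point 5:
  Lat: degrees = first 2 digits = 84, minutes = 15.06205; 84 + 15.06205/60 = 84.2510342
  S → negative
  Longitude: degrees = first 3 digits = 135, minutes = 16.2779; 135 + 16.2779/60 = 135.2712983
  E → positive

1. -88.586167, -132.722722
2. 0.707778, 179.020833
3. -5.016950, -0.922302
4. -8.975556, 0.233200
5. -84.251034, 135.271298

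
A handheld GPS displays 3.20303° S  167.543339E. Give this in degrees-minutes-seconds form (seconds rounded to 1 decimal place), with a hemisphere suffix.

Latitude: 0.203030° → 12.18180′; 0.18180 × 60 = 10.908″
λ: whole degrees 167; 32.60034′ → 32′ and 36.020″

3°12′10.9″ S, 167°32′36.0″ E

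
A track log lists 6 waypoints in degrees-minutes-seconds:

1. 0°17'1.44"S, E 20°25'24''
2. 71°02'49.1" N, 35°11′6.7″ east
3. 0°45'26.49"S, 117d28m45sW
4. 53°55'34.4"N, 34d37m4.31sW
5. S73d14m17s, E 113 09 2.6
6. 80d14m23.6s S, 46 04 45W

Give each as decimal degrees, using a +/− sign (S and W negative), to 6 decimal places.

Point 1:
  φ: 0 + 17/60 + 1.44/3600 = 0.2837333
  hemisphere S, so the sign is −
  Lon: 25′ + 24″ = 25.40000′; 20 + 25.40000/60 = 20.4233333
  E → positive
Point 2:
  Latitude: 2′ + 49.1″ = 2.81833′; 71 + 2.81833/60 = 71.0469722
  N → positive
  λ: 11′ + 6.7″ = 11.11167′; 35 + 11.11167/60 = 35.1851944
  E ⇒ keep positive
Point 3:
  Latitude: 0 + 45/60 + 26.49/3600 = 0.7573583
  hemisphere S, so the sign is −
  Longitude: 117 + 28/60 + 45/3600 = 117.4791667
  W → negative
Point 4:
  Lat: 55′ + 34.4″ = 55.57333′; 53 + 55.57333/60 = 53.9262222
  N ⇒ keep positive
  Longitude: 34 + 37/60 + 4.31/3600 = 34.6178639
  W ⇒ negate
Point 5:
  φ: 73 + 14/60 + 17/3600 = 73.2380556
  S ⇒ negate
  Lon: 9′ + 2.6″ = 9.04333′; 113 + 9.04333/60 = 113.1507222
  E → positive
Point 6:
  Latitude: 80 + 14/60 + 23.6/3600 = 80.2398889
  hemisphere S, so the sign is −
  Longitude: 4′ + 45″ = 4.75000′; 46 + 4.75000/60 = 46.0791667
  W ⇒ negate

1. -0.283733, 20.423333
2. 71.046972, 35.185194
3. -0.757358, -117.479167
4. 53.926222, -34.617864
5. -73.238056, 113.150722
6. -80.239889, -46.079167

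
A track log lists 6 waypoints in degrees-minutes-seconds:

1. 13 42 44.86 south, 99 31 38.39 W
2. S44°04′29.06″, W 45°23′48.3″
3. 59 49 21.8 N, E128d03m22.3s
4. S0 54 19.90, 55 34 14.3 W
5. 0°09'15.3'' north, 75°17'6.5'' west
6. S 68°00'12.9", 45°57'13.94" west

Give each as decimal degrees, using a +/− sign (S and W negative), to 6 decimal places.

1. -13.712461, -99.527331
2. -44.074739, -45.396750
3. 59.822722, 128.056194
4. -0.905528, -55.570639
5. 0.154250, -75.285139
6. -68.003583, -45.953872

Point 1:
  Latitude: 13 + 42/60 + 44.86/3600 = 13.7124611
  S ⇒ negate
  Longitude: 99 + 31/60 + 38.39/3600 = 99.5273306
  hemisphere W, so the sign is −
Point 2:
  φ: 44° + 4/60 + 29.06/3600 = 44 + 0.066667 + 0.008072 = 44.0747389
  S → negative
  Lon: 23′ + 48.3″ = 23.80500′; 45 + 23.80500/60 = 45.3967500
  W ⇒ negate
Point 3:
  Lat: 59 + 49/60 + 21.8/3600 = 59.8227222
  N → positive
  Longitude: 3′ + 22.3″ = 3.37167′; 128 + 3.37167/60 = 128.0561944
  E ⇒ keep positive
Point 4:
  φ: 0° + 54/60 + 19.9/3600 = 0 + 0.900000 + 0.005528 = 0.9055278
  S → negative
  Longitude: 55° + 34/60 + 14.3/3600 = 55 + 0.566667 + 0.003972 = 55.5706389
  W ⇒ negate
Point 5:
  Lat: 9′ + 15.3″ = 9.25500′; 0 + 9.25500/60 = 0.1542500
  N ⇒ keep positive
  λ: 75° + 17/60 + 6.5/3600 = 75 + 0.283333 + 0.001806 = 75.2851389
  hemisphere W, so the sign is −
Point 6:
  φ: 0′ + 12.9″ = 0.21500′; 68 + 0.21500/60 = 68.0035833
  S ⇒ negate
  Lon: 45° + 57/60 + 13.94/3600 = 45 + 0.950000 + 0.003872 = 45.9538722
  hemisphere W, so the sign is −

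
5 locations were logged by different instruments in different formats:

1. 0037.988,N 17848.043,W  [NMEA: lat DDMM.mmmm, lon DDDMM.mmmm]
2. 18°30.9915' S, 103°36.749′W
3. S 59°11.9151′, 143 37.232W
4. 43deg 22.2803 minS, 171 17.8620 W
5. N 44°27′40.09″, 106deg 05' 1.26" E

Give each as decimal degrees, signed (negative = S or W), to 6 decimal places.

1. 0.633133, -178.800717
2. -18.516525, -103.612483
3. -59.198585, -143.620533
4. -43.371338, -171.297700
5. 44.461136, 106.083683

Point 1:
  φ: degrees = first 2 digits = 0, minutes = 37.988; 0 + 37.988/60 = 0.6331333
  N → positive
  λ: degrees = first 3 digits = 178, minutes = 48.043; 178 + 48.043/60 = 178.8007167
  hemisphere W, so the sign is −
Point 2:
  φ: 18 + 30.9915/60 = 18.5165250
  S ⇒ negate
  Lon: 103 + 36.749/60 = 103.6124833
  W ⇒ negate
Point 3:
  Lat: 11.9151′ = 0.198585°; total 59.1985850
  S ⇒ negate
  Longitude: 143 + 37.232/60 = 143.6205333
  hemisphere W, so the sign is −
Point 4:
  Latitude: 22.2803′ = 0.371338°; total 43.3713383
  S → negative
  Longitude: 17.862′ = 0.297700°; total 171.2977000
  W ⇒ negate
Point 5:
  Lat: 44 + 27/60 + 40.09/3600 = 44.4611361
  N → positive
  λ: 106° + 5/60 + 1.26/3600 = 106 + 0.083333 + 0.000350 = 106.0836833
  E ⇒ keep positive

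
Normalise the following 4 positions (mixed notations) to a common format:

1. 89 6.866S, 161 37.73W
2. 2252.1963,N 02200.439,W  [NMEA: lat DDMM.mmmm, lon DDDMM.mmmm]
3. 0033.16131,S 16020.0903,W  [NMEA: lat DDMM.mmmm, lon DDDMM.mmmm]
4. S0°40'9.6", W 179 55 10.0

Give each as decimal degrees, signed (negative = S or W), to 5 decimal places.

Point 1:
  φ: 6.866′ = 0.114433°; total 89.114433
  S ⇒ negate
  Longitude: 161 + 37.73/60 = 161.628833
  W ⇒ negate
Point 2:
  Latitude: degrees = first 2 digits = 22, minutes = 52.1963; 22 + 52.1963/60 = 22.869938
  N → positive
  Lon: split at 3 digits → 022° and 0.439′; 22 + 0.439/60 = 22.007317
  W → negative
Point 3:
  Lat: degrees = first 2 digits = 0, minutes = 33.16131; 0 + 33.16131/60 = 0.552689
  hemisphere S, so the sign is −
  Longitude: split at 3 digits → 160° and 20.0903′; 160 + 20.0903/60 = 160.334838
  W → negative
Point 4:
  φ: 0 + 40/60 + 9.6/3600 = 0.669333
  S → negative
  Longitude: 55′ + 10″ = 55.16667′; 179 + 55.16667/60 = 179.919444
  W → negative

1. -89.11443, -161.62883
2. 22.86994, -22.00732
3. -0.55269, -160.33484
4. -0.66933, -179.91944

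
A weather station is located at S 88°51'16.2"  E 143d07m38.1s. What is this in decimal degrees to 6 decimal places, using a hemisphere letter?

Lat: 51′ + 16.2″ = 51.27000′; 88 + 51.27000/60 = 88.8545000
λ: 7′ + 38.1″ = 7.63500′; 143 + 7.63500/60 = 143.1272500

88.854500° S, 143.127250° E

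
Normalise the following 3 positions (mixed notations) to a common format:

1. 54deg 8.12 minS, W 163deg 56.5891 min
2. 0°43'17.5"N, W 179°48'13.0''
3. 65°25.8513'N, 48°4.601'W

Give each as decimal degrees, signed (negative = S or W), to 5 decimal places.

Point 1:
  φ: 54 + 8.12/60 = 54.135333
  S ⇒ negate
  Longitude: 56.5891′ = 0.943152°; total 163.943152
  W → negative
Point 2:
  Latitude: 0° + 43/60 + 17.5/3600 = 0 + 0.716667 + 0.004861 = 0.721528
  N ⇒ keep positive
  λ: 179 + 48/60 + 13/3600 = 179.803611
  hemisphere W, so the sign is −
Point 3:
  Lat: 25.8513′ = 0.430855°; total 65.430855
  N → positive
  Lon: 4.601′ = 0.076683°; total 48.076683
  hemisphere W, so the sign is −

1. -54.13533, -163.94315
2. 0.72153, -179.80361
3. 65.43086, -48.07668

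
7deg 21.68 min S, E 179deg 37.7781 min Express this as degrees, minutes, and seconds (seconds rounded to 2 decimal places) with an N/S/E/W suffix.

7°21′40.80″ S, 179°37′46.69″ E

Lat: 21.68000′ → 21′ and 0.68000 × 60 = 40.8000″
Lon: fractional minutes 0.77810 × 60 = 46.6860″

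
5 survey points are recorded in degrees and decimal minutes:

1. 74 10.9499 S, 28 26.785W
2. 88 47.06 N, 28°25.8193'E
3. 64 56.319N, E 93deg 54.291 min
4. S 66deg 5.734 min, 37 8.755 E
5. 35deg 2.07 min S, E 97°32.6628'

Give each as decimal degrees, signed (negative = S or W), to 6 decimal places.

1. -74.182498, -28.446417
2. 88.784333, 28.430322
3. 64.938650, 93.904850
4. -66.095567, 37.145917
5. -35.034500, 97.544380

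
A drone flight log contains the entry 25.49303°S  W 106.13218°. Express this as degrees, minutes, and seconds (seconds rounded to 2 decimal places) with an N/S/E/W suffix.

25°29′34.91″ S, 106°07′55.85″ W

Lat: 0.493030 × 60 = 29.58180′ → 29′, remainder × 60 = 34.9080″
Longitude: whole degrees 106; 7.93080′ → 7′ and 55.8480″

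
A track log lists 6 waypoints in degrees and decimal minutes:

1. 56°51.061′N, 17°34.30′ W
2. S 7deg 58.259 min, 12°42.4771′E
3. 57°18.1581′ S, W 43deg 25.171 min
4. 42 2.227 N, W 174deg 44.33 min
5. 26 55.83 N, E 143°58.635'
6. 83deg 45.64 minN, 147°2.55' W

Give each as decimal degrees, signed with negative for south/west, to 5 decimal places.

1. 56.85102, -17.57167
2. -7.97098, 12.70795
3. -57.30264, -43.41952
4. 42.03712, -174.73883
5. 26.93050, 143.97725
6. 83.76067, -147.04250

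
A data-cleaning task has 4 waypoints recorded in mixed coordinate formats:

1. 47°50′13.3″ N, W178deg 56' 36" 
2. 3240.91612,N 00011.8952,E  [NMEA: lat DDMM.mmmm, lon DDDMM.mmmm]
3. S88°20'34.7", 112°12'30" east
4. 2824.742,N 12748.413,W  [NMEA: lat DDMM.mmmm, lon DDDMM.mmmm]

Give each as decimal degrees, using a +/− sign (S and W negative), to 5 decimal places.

Point 1:
  Lat: 50′ + 13.3″ = 50.22167′; 47 + 50.22167/60 = 47.837028
  N → positive
  Lon: 178 + 56/60 + 36/3600 = 178.943333
  W ⇒ negate
Point 2:
  Latitude: degrees = first 2 digits = 32, minutes = 40.91612; 32 + 40.91612/60 = 32.681935
  N → positive
  Longitude: degrees = first 3 digits = 0, minutes = 11.8952; 0 + 11.8952/60 = 0.198253
  E → positive
Point 3:
  Latitude: 88° + 20/60 + 34.7/3600 = 88 + 0.333333 + 0.009639 = 88.342972
  S → negative
  λ: 12′ + 30″ = 12.50000′; 112 + 12.50000/60 = 112.208333
  E ⇒ keep positive
Point 4:
  φ: split at 2 digits → 28° and 24.742′; 28 + 24.742/60 = 28.412367
  N ⇒ keep positive
  λ: degrees = first 3 digits = 127, minutes = 48.413; 127 + 48.413/60 = 127.806883
  hemisphere W, so the sign is −

1. 47.83703, -178.94333
2. 32.68194, 0.19825
3. -88.34297, 112.20833
4. 28.41237, -127.80688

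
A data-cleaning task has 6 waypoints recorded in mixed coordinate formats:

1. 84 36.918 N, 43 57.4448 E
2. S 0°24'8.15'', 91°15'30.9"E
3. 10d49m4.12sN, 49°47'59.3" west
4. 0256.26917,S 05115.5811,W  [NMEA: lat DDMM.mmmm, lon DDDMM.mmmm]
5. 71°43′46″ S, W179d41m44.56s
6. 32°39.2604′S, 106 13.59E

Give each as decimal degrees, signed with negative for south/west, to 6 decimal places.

1. 84.615300, 43.957413
2. -0.402264, 91.258583
3. 10.817811, -49.799806
4. -2.937820, -51.259685
5. -71.729444, -179.695711
6. -32.654340, 106.226500

Point 1:
  Lat: 84 + 36.918/60 = 84.6153000
  N → positive
  Lon: 43 + 57.4448/60 = 43.9574133
  E → positive
Point 2:
  Latitude: 24′ + 8.15″ = 24.13583′; 0 + 24.13583/60 = 0.4022639
  S ⇒ negate
  λ: 91 + 15/60 + 30.9/3600 = 91.2585833
  E → positive
Point 3:
  Lat: 10° + 49/60 + 4.12/3600 = 10 + 0.816667 + 0.001144 = 10.8178111
  N → positive
  Lon: 49° + 47/60 + 59.3/3600 = 49 + 0.783333 + 0.016472 = 49.7998056
  W → negative
Point 4:
  Latitude: split at 2 digits → 02° and 56.26917′; 2 + 56.26917/60 = 2.9378195
  hemisphere S, so the sign is −
  Lon: degrees = first 3 digits = 51, minutes = 15.5811; 51 + 15.5811/60 = 51.2596850
  W ⇒ negate
Point 5:
  φ: 71° + 43/60 + 46/3600 = 71 + 0.716667 + 0.012778 = 71.7294444
  S ⇒ negate
  λ: 179° + 41/60 + 44.56/3600 = 179 + 0.683333 + 0.012378 = 179.6957111
  hemisphere W, so the sign is −
Point 6:
  Lat: 39.2604′ = 0.654340°; total 32.6543400
  S → negative
  Longitude: 13.59′ = 0.226500°; total 106.2265000
  E → positive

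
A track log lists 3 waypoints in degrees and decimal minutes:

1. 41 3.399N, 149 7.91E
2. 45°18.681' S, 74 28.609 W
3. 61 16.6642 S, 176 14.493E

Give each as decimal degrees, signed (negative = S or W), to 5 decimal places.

1. 41.05665, 149.13183
2. -45.31135, -74.47682
3. -61.27774, 176.24155

Point 1:
  Latitude: 3.399′ = 0.056650°; total 41.056650
  N → positive
  λ: 7.91′ = 0.131833°; total 149.131833
  E → positive
Point 2:
  Latitude: 18.681′ = 0.311350°; total 45.311350
  S ⇒ negate
  λ: 74 + 28.609/60 = 74.476817
  W ⇒ negate
Point 3:
  Lat: 16.6642′ = 0.277737°; total 61.277737
  S ⇒ negate
  Longitude: 176 + 14.493/60 = 176.241550
  E ⇒ keep positive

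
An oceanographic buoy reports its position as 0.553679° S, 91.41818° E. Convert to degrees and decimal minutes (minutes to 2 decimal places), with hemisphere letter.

0° 33.22′ S, 91° 25.09′ E

φ: 0° + 0.553679 × 60 = 0° 33.2207′
Lon: fractional part 0.418180 → 25.0908 minutes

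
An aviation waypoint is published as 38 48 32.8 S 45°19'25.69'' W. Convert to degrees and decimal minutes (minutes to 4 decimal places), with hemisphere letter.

38° 48.5467′ S, 45° 19.4282′ W

Latitude: 48 + 32.8/60 = 48.546667′
Lon: seconds/60 = 0.42817; minutes = 19 + 0.42817 = 19.428167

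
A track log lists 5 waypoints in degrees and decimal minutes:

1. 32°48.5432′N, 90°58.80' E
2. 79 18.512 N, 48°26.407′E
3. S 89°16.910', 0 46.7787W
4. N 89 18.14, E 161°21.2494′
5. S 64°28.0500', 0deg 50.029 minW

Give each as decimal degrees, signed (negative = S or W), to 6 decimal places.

1. 32.809053, 90.980000
2. 79.308533, 48.440117
3. -89.281833, -0.779645
4. 89.302333, 161.354157
5. -64.467500, -0.833817

Point 1:
  φ: 32 + 48.5432/60 = 32.8090533
  N ⇒ keep positive
  Longitude: 58.8′ = 0.980000°; total 90.9800000
  E → positive
Point 2:
  Latitude: 79 + 18.512/60 = 79.3085333
  N → positive
  Lon: 48 + 26.407/60 = 48.4401167
  E ⇒ keep positive
Point 3:
  Lat: 16.91′ = 0.281833°; total 89.2818333
  S ⇒ negate
  λ: 0 + 46.7787/60 = 0.7796450
  hemisphere W, so the sign is −
Point 4:
  Latitude: 89 + 18.14/60 = 89.3023333
  N ⇒ keep positive
  Lon: 21.2494′ = 0.354157°; total 161.3541567
  E → positive
Point 5:
  Latitude: 28.05′ = 0.467500°; total 64.4675000
  S ⇒ negate
  Lon: 0 + 50.029/60 = 0.8338167
  hemisphere W, so the sign is −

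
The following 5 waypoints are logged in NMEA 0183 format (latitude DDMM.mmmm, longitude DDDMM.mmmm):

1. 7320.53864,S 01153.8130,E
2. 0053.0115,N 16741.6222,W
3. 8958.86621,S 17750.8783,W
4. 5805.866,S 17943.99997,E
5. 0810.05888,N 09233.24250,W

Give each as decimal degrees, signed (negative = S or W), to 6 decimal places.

1. -73.342311, 11.896883
2. 0.883525, -167.693703
3. -89.981104, -177.847972
4. -58.097767, 179.733333
5. 8.167648, -92.554042

Point 1:
  Latitude: split at 2 digits → 73° and 20.53864′; 73 + 20.53864/60 = 73.3423107
  S ⇒ negate
  Lon: degrees = first 3 digits = 11, minutes = 53.813; 11 + 53.813/60 = 11.8968833
  E → positive
Point 2:
  Lat: degrees = first 2 digits = 0, minutes = 53.0115; 0 + 53.0115/60 = 0.8835250
  N → positive
  Lon: split at 3 digits → 167° and 41.6222′; 167 + 41.6222/60 = 167.6937033
  hemisphere W, so the sign is −
Point 3:
  Lat: degrees = first 2 digits = 89, minutes = 58.86621; 89 + 58.86621/60 = 89.9811035
  S → negative
  Longitude: degrees = first 3 digits = 177, minutes = 50.8783; 177 + 50.8783/60 = 177.8479717
  W → negative
Point 4:
  Lat: degrees = first 2 digits = 58, minutes = 5.866; 58 + 5.866/60 = 58.0977667
  S → negative
  Longitude: split at 3 digits → 179° and 43.99997′; 179 + 43.99997/60 = 179.7333328
  E → positive
Point 5:
  Latitude: degrees = first 2 digits = 8, minutes = 10.05888; 8 + 10.05888/60 = 8.1676480
  N → positive
  Longitude: split at 3 digits → 092° and 33.2425′; 92 + 33.2425/60 = 92.5540417
  hemisphere W, so the sign is −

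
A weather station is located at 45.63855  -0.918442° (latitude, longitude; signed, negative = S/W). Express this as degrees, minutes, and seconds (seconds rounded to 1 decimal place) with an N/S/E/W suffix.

Lat: 0.638550° → 38.31300′; 0.31300 × 60 = 18.780″
Longitude is negative → W; |value| = 0.918442
Longitude: 0.918442° → 55.10652′; 0.10652 × 60 = 6.391″

45°38′18.8″ N, 0°55′6.4″ W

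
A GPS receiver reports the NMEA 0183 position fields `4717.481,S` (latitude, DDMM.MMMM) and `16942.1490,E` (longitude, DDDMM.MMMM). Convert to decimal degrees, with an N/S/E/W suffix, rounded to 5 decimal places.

47.29135° S, 169.70248° E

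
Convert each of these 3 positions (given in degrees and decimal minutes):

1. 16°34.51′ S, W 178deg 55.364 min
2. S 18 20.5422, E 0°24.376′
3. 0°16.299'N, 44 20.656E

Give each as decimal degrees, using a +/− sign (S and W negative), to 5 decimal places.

1. -16.57517, -178.92273
2. -18.34237, 0.40627
3. 0.27165, 44.34427

Point 1:
  Latitude: 16 + 34.51/60 = 16.575167
  hemisphere S, so the sign is −
  Longitude: 178 + 55.364/60 = 178.922733
  W → negative
Point 2:
  Latitude: 20.5422′ = 0.342370°; total 18.342370
  S ⇒ negate
  Lon: 24.376′ = 0.406267°; total 0.406267
  E ⇒ keep positive
Point 3:
  Lat: 16.299′ = 0.271650°; total 0.271650
  N ⇒ keep positive
  Longitude: 44 + 20.656/60 = 44.344267
  E ⇒ keep positive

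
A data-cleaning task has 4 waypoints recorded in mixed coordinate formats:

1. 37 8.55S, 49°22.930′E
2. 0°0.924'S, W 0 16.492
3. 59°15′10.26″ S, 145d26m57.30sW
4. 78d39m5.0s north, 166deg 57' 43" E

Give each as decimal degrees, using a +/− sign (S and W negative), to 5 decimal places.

Point 1:
  Lat: 37 + 8.55/60 = 37.142500
  S ⇒ negate
  Lon: 22.93′ = 0.382167°; total 49.382167
  E ⇒ keep positive
Point 2:
  φ: 0.924′ = 0.015400°; total 0.015400
  hemisphere S, so the sign is −
  Lon: 16.492′ = 0.274867°; total 0.274867
  W → negative
Point 3:
  Latitude: 59° + 15/60 + 10.26/3600 = 59 + 0.250000 + 0.002850 = 59.252850
  hemisphere S, so the sign is −
  Longitude: 145 + 26/60 + 57.3/3600 = 145.449250
  W ⇒ negate
Point 4:
  φ: 78 + 39/60 + 5/3600 = 78.651389
  N ⇒ keep positive
  λ: 166° + 57/60 + 43/3600 = 166 + 0.950000 + 0.011944 = 166.961944
  E → positive

1. -37.14250, 49.38217
2. -0.01540, -0.27487
3. -59.25285, -145.44925
4. 78.65139, 166.96194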